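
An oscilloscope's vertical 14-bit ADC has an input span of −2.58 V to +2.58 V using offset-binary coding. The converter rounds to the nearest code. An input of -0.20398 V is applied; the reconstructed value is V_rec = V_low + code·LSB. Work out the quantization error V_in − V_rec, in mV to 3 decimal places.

One LSB is 5.16 V / 16384 = 314.94 µV.
(-0.20398 − (−2.58))/0.000314941 = 7544.3240; round gives code 7544.
Code 7544 maps back to (−2.58) + 7544×0.000314941 V = -0.20408203 V.
Difference: 0.000102031 V → 0.102 mV.

0.102 mV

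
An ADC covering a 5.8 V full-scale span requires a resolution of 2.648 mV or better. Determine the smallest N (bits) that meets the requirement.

12 bits

Number of steps required ≥ 5.8 V / 2.648 mV = 2190.33.
Need 2^N ≥ 2190.33; 2^11 = 2048, 2^12 = 4096.
Minimum N = 12.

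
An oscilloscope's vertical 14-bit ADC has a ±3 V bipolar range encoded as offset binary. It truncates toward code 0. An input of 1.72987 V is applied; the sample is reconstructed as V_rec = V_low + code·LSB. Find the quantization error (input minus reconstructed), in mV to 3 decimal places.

0.256 mV

One LSB is 6 V / 16384 = 366.21 µV.
(V_in − V_low)/LSB = (1.72987 − (−3))/0.000366211 = 12915.6983 → code 12915 (floor).
Code 12915 maps back to (−3) + 12915×0.000366211 V = 1.7296143 V.
Difference: 0.000255742 V → 0.256 mV.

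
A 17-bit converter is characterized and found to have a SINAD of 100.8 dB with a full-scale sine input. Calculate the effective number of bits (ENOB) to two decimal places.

16.45 bits

ENOB = (SINAD − 1.76) / 6.02 = (100.8 − 1.76)/6.02 = 16.452.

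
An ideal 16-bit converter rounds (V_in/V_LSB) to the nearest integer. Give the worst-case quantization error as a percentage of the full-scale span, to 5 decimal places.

0.00076 %

Rounding → worst-case error = ½ LSB = V_FS/2^17, so 100/131072 = 0.000762939 % of full scale.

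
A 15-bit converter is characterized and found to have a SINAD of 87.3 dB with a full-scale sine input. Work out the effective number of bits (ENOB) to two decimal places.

14.21 bits

ENOB = (SINAD − 1.76) / 6.02 = (87.3 − 1.76)/6.02 = 14.209.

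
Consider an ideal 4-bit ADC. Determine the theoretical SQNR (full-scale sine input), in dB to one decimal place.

SNR ≈ 6.02·N + 1.76 dB = 6.02·4 + 1.76 = 25.84 dB.

25.8 dB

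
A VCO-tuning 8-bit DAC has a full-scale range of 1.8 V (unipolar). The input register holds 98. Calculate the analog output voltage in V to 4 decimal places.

LSB = 1.8 V / 2^8 = 7.031 mV.
V_out = 0 + 98 × 0.00703125 V = 0.689063 V.

0.6891 V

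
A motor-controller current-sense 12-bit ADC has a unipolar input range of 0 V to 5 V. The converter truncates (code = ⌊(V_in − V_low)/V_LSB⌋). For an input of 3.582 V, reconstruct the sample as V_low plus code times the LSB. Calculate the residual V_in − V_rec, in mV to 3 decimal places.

Step size: 5 V ÷ 2^12 = 1.221 mV.
Scaled input = 2934.3744 LSBs, so code = 2934.
Reconstructed: 3.581543 V.
Error = 3.582 − 3.581543 = 0.000457031 V = 0.457 mV.

0.457 mV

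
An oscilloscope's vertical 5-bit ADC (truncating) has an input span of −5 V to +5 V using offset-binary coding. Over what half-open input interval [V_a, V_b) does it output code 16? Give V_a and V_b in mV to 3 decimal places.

[0.000 mV, 312.500 mV)

LSB = 10/2^5 = 312.500 mV.
V_a = V_low + 16·LSB = 0 V; V_b = V_low + 17·LSB = 0.3125 V.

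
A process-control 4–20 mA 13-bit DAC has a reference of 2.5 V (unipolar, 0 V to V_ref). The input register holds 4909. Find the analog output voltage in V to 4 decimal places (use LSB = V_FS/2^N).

LSB = 2.5 V / 2^13 = 305.18 µV.
V_out = 0 + 4909 × 0.000305176 V = 1.49811 V.

1.4981 V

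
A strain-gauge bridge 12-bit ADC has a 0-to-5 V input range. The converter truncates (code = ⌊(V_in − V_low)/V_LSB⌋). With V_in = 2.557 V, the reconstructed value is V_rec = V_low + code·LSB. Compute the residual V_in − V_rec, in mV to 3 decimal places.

0.848 mV

LSB = 5/2^12 = 1.221 mV.
(V_in − V_low)/LSB = (2.557 − 0)/0.0012207 = 2094.6944 → code 2094 (floor).
Reconstructed: 2.5561523 V.
V_in − V_rec = 0.000847656 V = 0.848 mV.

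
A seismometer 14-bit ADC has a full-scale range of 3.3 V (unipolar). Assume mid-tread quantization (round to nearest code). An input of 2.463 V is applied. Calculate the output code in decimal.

LSB = 3.3 V / 16384 = 201.42 µV.
Input sits at 12228.422 steps above V_low.
round(12228.422) = 12228.

code 12228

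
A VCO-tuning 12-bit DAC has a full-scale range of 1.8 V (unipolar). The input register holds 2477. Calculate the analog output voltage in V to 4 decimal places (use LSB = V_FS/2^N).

1.0885 V

LSB = 1.8 V / 2^12 = 439.45 µV.
V_out = 0 + 2477 × 0.000439453 V = 1.08853 V.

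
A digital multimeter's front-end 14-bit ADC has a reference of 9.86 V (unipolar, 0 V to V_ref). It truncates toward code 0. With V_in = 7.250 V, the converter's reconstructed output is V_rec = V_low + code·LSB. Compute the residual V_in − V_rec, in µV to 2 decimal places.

35.40 µV

LSB = 9.86/2^14 = 0.602 mV.
(7.250 − 0)/0.000601807 = 12047.0588; ⌊·⌋ gives code 12047.
V_rec = 0 + 12047·0.000601807 = 7.2499646 V.
V_in − V_rec = 3.54004e-05 V = 35.40 µV.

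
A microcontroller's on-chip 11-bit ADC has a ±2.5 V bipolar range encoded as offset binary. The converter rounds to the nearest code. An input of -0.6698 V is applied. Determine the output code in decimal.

code 750

Full-scale span = 5 V; LSB = 5/2^11 = 2.441 mV.
(-0.6698 − (−2.5)) / 0.00244141 = 749.650 LSBs.
So the output code is 750.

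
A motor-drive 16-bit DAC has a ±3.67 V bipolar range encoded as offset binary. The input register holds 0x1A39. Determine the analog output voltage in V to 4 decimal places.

-2.9181 V

LSB = 7.34 V / 2^16 = 112.00 µV.
Code 0x1A39 = 6713 decimal.
V_out = (−3.67) + 6713 × 0.000112 V = -2.91815 V.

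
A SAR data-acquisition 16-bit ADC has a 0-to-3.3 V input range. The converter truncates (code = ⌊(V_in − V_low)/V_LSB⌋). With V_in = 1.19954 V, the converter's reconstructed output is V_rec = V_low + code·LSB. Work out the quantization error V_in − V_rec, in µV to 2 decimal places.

6.92 µV

Step size: 3.3 V ÷ 2^16 = 50.35 µV.
(V_in − V_low)/LSB = (1.19954 − 0)/5.0354e-05 = 23822.1374 → code 23822 (floor).
Code 23822 maps back to 0 + 23822×5.0354e-05 V = 1.1995331 V.
V_in − V_rec = 6.91895e-06 V = 6.92 µV.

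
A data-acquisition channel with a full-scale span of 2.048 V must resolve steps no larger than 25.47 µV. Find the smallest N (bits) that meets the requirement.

Number of steps required ≥ 2.048 V / 25.47 µV = 80408.32.
Need 2^N ≥ 80408.32; 2^16 = 65536, 2^17 = 131072.
Minimum N = 17.

17 bits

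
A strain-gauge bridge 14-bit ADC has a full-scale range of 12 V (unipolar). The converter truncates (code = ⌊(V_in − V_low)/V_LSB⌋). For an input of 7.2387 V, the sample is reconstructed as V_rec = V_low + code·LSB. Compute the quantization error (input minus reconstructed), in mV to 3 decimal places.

LSB = 12/2^14 = 0.732 mV.
(7.2387 − 0)/0.000732422 = 9883.2384; ⌊·⌋ gives code 9883.
Reconstructed: 7.2385254 V.
V_in − V_rec = 0.000174609 V = 0.175 mV.

0.175 mV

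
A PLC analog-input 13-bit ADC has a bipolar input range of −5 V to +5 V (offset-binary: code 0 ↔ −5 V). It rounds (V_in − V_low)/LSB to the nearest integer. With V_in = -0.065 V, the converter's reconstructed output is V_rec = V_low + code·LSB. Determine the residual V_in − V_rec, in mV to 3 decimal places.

Step size: 10 V ÷ 2^13 = 1.221 mV.
(-0.065 − (−5))/0.0012207 = 4042.7520; round gives code 4043.
Code 4043 maps back to (−5) + 4043×0.0012207 V = -0.064697266 V.
Error = -0.065 − (−0.064697266) = -0.000302734 V = -0.303 mV.

-0.303 mV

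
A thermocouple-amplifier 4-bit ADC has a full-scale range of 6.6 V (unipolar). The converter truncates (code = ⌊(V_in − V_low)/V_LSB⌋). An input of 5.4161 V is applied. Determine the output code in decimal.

With 16 levels over 6.6 V, one step is 412.500 mV.
(V_in − V_low)/LSB = (5.4161 − 0) / 0.4125 = 13.130.
So the output code is 13.

code 13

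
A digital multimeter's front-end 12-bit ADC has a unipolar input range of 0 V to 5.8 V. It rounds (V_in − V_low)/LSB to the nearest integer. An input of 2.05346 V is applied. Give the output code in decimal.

Full-scale span = 5.8 V; LSB = 5.8/2^12 = 1.416 mV.
(2.05346 − 0) / 0.00141602 = 1450.168 LSBs.
round(1450.168) = 1450.

code 1450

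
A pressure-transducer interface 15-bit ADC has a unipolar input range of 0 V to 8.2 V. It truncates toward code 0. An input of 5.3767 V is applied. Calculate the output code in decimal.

Full-scale span = 8.2 V; LSB = 8.2/2^15 = 250.24 µV.
Input sits at 21485.818 steps above V_low.
Floor → code 21485.

code 21485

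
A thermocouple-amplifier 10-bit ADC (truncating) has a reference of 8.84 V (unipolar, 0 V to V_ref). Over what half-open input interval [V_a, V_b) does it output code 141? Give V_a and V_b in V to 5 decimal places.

LSB = 8.84/2^10 = 8.633 mV.
V_a = V_low + 141·LSB = 1.21723 V; V_b = V_low + 142·LSB = 1.22586 V.

[1.21723 V, 1.22586 V)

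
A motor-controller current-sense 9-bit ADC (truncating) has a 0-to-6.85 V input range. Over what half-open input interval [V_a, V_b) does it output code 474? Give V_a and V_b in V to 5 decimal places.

LSB = 6.85/2^9 = 13.379 mV.
V_a = V_low + 474·LSB = 6.3416 V; V_b = V_low + 475·LSB = 6.35498 V.

[6.34160 V, 6.35498 V)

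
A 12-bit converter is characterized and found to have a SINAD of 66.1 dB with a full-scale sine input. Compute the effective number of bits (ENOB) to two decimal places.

10.69 bits

ENOB = (SINAD − 1.76) / 6.02 = (66.1 − 1.76)/6.02 = 10.688.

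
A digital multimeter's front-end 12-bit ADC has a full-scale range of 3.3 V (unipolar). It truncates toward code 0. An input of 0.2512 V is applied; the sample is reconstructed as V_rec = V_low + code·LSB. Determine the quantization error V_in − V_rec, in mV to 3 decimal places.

One LSB is 3.3 V / 4096 = 0.806 mV.
(V_in − V_low)/LSB = (0.2512 − 0)/0.000805664 = 311.7925 → code 311 (floor).
Reconstructed: 0.25056152 V.
V_in − V_rec = 0.000638477 V = 0.638 mV.

0.638 mV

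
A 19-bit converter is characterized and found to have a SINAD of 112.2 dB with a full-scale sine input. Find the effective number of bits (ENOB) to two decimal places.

18.35 bits

ENOB = (SINAD − 1.76) / 6.02 = (112.2 − 1.76)/6.02 = 18.346.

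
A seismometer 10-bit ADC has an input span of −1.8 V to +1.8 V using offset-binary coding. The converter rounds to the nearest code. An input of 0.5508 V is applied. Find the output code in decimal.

code 669

Full-scale span = 3.6 V; LSB = 3.6/2^10 = 3.516 mV.
(V_in − V_low)/LSB = (0.5508 − (−1.8)) / 0.00351563 = 668.672.
So the output code is 669.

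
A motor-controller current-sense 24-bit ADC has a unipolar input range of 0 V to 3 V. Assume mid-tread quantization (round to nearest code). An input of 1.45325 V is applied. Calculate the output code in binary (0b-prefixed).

With 16777216 levels over 3 V, one step is 0.18 µV.
(1.45325 − 0) / 1.78814e-07 = 8127163.051 LSBs.
round(8127163.051) = 8127163.
In binary (0b-prefixed): 0b11111000000001010111011.

code 0b11111000000001010111011 (decimal 8127163)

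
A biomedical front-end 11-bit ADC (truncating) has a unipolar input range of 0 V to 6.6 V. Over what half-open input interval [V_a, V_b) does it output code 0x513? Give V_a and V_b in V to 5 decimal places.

LSB = 6.6/2^11 = 3.223 mV.
Code 0x513 = 1299 decimal.
V_a = V_low + 1299·LSB = 4.18623 V; V_b = V_low + 1300·LSB = 4.18945 V.

[4.18623 V, 4.18945 V)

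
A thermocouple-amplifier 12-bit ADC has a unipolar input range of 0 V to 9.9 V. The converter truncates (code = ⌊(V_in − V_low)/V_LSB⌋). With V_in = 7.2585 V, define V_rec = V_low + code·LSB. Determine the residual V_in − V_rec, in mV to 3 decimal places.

0.272 mV

One LSB is 9.9 V / 4096 = 2.417 mV.
Scaled input = 3003.1127 LSBs, so code = 3003.
Code 3003 maps back to 0 + 3003×0.00241699 V = 7.2582275 V.
Difference: 0.000272461 V → 0.272 mV.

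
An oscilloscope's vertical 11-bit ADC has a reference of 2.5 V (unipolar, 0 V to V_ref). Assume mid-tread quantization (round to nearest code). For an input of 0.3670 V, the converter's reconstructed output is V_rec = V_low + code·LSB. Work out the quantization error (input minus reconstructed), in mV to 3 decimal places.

-0.432 mV

LSB = 2.5/2^11 = 1.221 mV.
(V_in − V_low)/LSB = (0.3670 − 0)/0.0012207 = 300.6464 → code 301 (round).
Code 301 maps back to 0 + 301×0.0012207 V = 0.36743164 V.
Error = 0.3670 − 0.36743164 = -0.000431641 V = -0.432 mV.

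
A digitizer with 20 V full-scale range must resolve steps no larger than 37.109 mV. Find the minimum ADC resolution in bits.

10 bits

Number of steps required ≥ 20 V / 37.109 mV = 538.95.
Need 2^N ≥ 538.95; 2^9 = 512, 2^10 = 1024.
Minimum N = 10.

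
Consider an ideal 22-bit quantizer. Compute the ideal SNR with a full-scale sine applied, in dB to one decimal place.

SNR ≈ 6.02·N + 1.76 dB = 6.02·22 + 1.76 = 134.20 dB.

134.2 dB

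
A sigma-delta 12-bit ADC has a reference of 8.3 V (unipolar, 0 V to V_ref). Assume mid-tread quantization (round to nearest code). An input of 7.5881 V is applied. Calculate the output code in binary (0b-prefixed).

code 0b111010100001 (decimal 3745)

Full-scale span = 8.3 V; LSB = 8.3/2^12 = 2.026 mV.
Input sits at 3744.682 steps above V_low.
So the output code is 3745.
In binary (0b-prefixed): 0b111010100001.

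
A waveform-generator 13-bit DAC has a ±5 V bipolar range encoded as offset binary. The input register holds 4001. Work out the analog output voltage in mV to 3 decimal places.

-115.967 mV

LSB = 10 V / 2^13 = 1.221 mV.
V_out = (−5) + 4001 × 0.0012207 V = -0.115967 V.
= -115.967 mV.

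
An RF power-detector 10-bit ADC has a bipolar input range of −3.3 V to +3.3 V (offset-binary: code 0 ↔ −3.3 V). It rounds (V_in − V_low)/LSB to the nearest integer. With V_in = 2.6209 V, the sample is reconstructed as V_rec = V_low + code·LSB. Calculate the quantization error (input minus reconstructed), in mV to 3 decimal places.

LSB = 6.6/2^10 = 6.445 mV.
Scaled input = 918.6366 LSBs, so code = 919.
V_rec = (−3.3) + 919·0.00644531 = 2.6232422 V.
Difference: -0.00234219 V → -2.342 mV.

-2.342 mV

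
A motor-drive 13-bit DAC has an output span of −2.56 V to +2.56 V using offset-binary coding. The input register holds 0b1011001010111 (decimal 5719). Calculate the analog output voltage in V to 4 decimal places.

1.0144 V

LSB = 5.12 V / 2^13 = 0.625 mV.
Code 0b1011001010111 = 5719 decimal.
V_out = (−2.56) + 5719 × 0.000625 V = 1.01438 V.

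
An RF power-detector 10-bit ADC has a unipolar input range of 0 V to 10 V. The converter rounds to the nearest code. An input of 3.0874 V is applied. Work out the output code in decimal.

With 1024 levels over 10 V, one step is 9.766 mV.
(3.0874 − 0) / 0.00976562 = 316.150 LSBs.
So the output code is 316.

code 316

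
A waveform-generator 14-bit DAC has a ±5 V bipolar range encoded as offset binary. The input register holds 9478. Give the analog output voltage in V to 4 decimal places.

LSB = 10 V / 2^14 = 0.610 mV.
V_out = (−5) + 9478 × 0.000610352 V = 0.784912 V.

0.7849 V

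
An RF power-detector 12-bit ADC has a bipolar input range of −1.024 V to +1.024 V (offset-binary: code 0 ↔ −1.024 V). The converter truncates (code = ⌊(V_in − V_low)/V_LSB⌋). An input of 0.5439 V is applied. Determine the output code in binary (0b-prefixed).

LSB = 2.048 V / 4096 = 0.500 mV.
(0.5439 − (−1.024)) / 0.0005 = 3135.800 LSBs.
So the output code is 3135.
In binary (0b-prefixed): 0b110000111111.

code 0b110000111111 (decimal 3135)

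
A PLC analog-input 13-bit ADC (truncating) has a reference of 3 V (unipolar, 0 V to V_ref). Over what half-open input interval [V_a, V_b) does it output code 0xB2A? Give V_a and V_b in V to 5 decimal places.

[1.04663 V, 1.04700 V)

LSB = 3/2^13 = 366.21 µV.
Code 0xB2A = 2858 decimal.
V_a = V_low + 2858·LSB = 1.04663 V; V_b = V_low + 2859·LSB = 1.047 V.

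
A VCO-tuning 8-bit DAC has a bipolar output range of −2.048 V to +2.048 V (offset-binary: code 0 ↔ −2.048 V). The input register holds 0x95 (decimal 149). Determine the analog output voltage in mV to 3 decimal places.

LSB = 4.096 V / 2^8 = 16.000 mV.
Code 0x95 = 149 decimal.
V_out = (−2.048) + 149 × 0.016 V = 0.336 V.
= 336.000 mV.

336.000 mV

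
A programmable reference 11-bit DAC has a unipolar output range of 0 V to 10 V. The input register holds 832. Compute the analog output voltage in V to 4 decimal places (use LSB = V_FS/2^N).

LSB = 10 V / 2^11 = 4.883 mV.
V_out = 0 + 832 × 0.00488281 V = 4.0625 V.

4.0625 V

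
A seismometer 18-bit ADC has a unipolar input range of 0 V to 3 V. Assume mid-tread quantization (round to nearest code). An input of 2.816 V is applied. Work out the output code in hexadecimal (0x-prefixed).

code 0x3C132 (decimal 246066)

With 262144 levels over 3 V, one step is 11.44 µV.
Input sits at 246065.835 steps above V_low.
round(246065.835) = 246066.
In hexadecimal (0x-prefixed): 0x3C132.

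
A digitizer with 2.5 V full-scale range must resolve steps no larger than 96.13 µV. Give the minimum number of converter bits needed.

Number of steps required ≥ 2.5 V / 96.13 µV = 26006.45.
Need 2^N ≥ 26006.45; 2^14 = 16384, 2^15 = 32768.
Minimum N = 15.

15 bits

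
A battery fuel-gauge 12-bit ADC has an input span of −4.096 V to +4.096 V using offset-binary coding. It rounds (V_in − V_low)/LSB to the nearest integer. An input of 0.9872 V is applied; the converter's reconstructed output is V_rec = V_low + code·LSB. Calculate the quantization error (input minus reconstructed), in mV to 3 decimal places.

-0.800 mV

One LSB is 8.192 V / 4096 = 2.000 mV.
(0.9872 − (−4.096))/0.002 = 2541.6000; round gives code 2542.
Code 2542 maps back to (−4.096) + 2542×0.002 V = 0.988 V.
Difference: -0.0008 V → -0.800 mV.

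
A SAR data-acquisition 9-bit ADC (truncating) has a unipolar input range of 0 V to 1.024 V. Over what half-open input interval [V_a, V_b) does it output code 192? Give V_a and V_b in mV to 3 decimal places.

[384.000 mV, 386.000 mV)

LSB = 1.024/2^9 = 2.000 mV.
V_a = V_low + 192·LSB = 0.384 V; V_b = V_low + 193·LSB = 0.386 V.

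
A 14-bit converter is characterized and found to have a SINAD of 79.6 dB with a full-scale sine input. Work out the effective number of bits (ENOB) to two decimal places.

12.93 bits

ENOB = (SINAD − 1.76) / 6.02 = (79.6 − 1.76)/6.02 = 12.930.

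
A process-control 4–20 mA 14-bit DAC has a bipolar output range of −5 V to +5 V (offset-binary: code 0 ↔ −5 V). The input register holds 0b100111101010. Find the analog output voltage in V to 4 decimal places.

LSB = 10 V / 2^14 = 0.610 mV.
Code 0b100111101010 = 2538 decimal.
V_out = (−5) + 2538 × 0.000610352 V = -3.45093 V.

-3.4509 V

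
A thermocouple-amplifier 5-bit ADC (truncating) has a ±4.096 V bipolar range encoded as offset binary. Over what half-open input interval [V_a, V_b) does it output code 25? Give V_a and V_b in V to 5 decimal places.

LSB = 8.192/2^5 = 256.000 mV.
V_a = V_low + 25·LSB = 2.304 V; V_b = V_low + 26·LSB = 2.56 V.

[2.30400 V, 2.56000 V)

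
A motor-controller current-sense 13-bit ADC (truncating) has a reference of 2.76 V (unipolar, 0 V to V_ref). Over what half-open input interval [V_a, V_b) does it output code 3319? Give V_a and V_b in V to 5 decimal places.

[1.11822 V, 1.11855 V)

LSB = 2.76/2^13 = 336.91 µV.
V_a = V_low + 3319·LSB = 1.11822 V; V_b = V_low + 3320·LSB = 1.11855 V.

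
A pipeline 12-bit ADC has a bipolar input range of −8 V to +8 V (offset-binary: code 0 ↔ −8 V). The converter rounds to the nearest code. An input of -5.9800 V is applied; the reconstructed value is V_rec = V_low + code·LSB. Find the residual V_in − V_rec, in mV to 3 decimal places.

LSB = 16/2^12 = 3.906 mV.
(-5.9800 − (−8))/0.00390625 = 517.1200; round gives code 517.
Reconstructed: -5.9804688 V.
Error = -5.9800 − (−5.9804688) = 0.00046875 V = 0.469 mV.

0.469 mV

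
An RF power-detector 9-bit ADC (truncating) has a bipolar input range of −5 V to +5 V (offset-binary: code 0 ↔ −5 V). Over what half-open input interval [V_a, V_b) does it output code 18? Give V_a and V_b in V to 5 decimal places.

LSB = 10/2^9 = 19.531 mV.
V_a = V_low + 18·LSB = -4.64844 V; V_b = V_low + 19·LSB = -4.62891 V.

[-4.64844 V, -4.62891 V)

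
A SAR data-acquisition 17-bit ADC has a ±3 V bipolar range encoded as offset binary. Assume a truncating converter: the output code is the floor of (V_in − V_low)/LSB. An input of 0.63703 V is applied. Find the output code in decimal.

With 131072 levels over 6 V, one step is 45.78 µV.
(V_in − V_low)/LSB = (0.63703 − (−3)) / 4.57764e-05 = 79452.133.
Floor → code 79452.

code 79452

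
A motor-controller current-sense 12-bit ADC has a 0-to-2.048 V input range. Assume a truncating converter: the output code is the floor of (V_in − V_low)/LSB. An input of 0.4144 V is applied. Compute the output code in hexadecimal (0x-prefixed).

code 0x33C (decimal 828)

Full-scale span = 2.048 V; LSB = 2.048/2^12 = 0.500 mV.
(V_in − V_low)/LSB = (0.4144 − 0) / 0.0005 = 828.800.
Floor → code 828.
In hexadecimal (0x-prefixed): 0x33C.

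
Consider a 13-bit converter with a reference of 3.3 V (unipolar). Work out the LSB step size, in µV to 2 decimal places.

Full-scale span = 3.3 V.
LSB = 3.3 / 2^13 = 3.3 / 8192 = 0.000402832 V = 402.83 µV.

402.83 µV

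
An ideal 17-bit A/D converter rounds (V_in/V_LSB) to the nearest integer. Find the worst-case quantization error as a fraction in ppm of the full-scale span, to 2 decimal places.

3.81 ppm

Rounding → worst-case error = ½ LSB = V_FS/2^18, so 1e+06/262144 = 3.8147 ppm of full scale.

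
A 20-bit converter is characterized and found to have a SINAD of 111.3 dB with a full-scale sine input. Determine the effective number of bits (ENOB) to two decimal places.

18.20 bits

ENOB = (SINAD − 1.76) / 6.02 = (111.3 − 1.76)/6.02 = 18.196.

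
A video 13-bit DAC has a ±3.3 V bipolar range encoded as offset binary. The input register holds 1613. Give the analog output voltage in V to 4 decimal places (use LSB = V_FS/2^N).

LSB = 6.6 V / 2^13 = 0.806 mV.
V_out = (−3.3) + 1613 × 0.000805664 V = -2.00046 V.

-2.0005 V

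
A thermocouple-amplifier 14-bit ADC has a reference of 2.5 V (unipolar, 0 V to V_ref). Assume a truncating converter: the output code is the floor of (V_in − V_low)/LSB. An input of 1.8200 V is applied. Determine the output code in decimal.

code 11927

Full-scale span = 2.5 V; LSB = 2.5/2^14 = 152.59 µV.
(V_in − V_low)/LSB = (1.8200 − 0) / 0.000152588 = 11927.552.
So the output code is 11927.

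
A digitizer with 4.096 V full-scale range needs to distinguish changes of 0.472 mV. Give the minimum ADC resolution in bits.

Number of steps required ≥ 4.096 V / 0.472 mV = 8677.97.
Need 2^N ≥ 8677.97; 2^13 = 8192, 2^14 = 16384.
Minimum N = 14.

14 bits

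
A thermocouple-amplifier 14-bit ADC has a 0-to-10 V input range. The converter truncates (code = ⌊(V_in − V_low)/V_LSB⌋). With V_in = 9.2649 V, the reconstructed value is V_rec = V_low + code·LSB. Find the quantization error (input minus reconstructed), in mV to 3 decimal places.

0.374 mV

One LSB is 10 V / 16384 = 0.610 mV.
Scaled input = 15179.6122 LSBs, so code = 15179.
V_rec = 0 + 15179·0.000610352 = 9.2645264 V.
Error = 9.2649 − 9.2645264 = 0.000373633 V = 0.374 mV.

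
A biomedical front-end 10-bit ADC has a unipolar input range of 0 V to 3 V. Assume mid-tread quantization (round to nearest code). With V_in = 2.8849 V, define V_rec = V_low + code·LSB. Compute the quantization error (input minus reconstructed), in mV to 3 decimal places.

-0.842 mV

Step size: 3 V ÷ 2^10 = 2.930 mV.
Scaled input = 984.7125 LSBs, so code = 985.
Code 985 maps back to 0 + 985×0.00292969 V = 2.8857422 V.
Difference: -0.000842188 V → -0.842 mV.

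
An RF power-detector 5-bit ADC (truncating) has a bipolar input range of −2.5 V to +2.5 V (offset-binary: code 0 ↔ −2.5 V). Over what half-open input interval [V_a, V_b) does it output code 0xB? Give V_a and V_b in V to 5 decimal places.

LSB = 5/2^5 = 156.250 mV.
Code 0xB = 11 decimal.
V_a = V_low + 11·LSB = -0.78125 V; V_b = V_low + 12·LSB = -0.625 V.

[-0.78125 V, -0.62500 V)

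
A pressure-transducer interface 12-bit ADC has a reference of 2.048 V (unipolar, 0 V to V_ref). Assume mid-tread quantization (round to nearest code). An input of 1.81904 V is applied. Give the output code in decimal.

LSB = 2.048 V / 4096 = 0.500 mV.
(1.81904 − 0) / 0.0005 = 3638.080 LSBs.
So the output code is 3638.

code 3638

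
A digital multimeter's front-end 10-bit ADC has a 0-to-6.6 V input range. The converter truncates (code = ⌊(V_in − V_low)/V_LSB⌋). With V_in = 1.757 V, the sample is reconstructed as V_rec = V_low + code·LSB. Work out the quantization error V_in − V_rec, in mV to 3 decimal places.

One LSB is 6.6 V / 1024 = 6.445 mV.
(1.757 − 0)/0.00644531 = 272.6012; ⌊·⌋ gives code 272.
Code 272 maps back to 0 + 272×0.00644531 V = 1.753125 V.
Difference: 0.003875 V → 3.875 mV.

3.875 mV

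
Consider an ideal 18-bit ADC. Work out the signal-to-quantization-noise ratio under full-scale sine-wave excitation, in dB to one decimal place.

SNR ≈ 6.02·N + 1.76 dB = 6.02·18 + 1.76 = 110.12 dB.

110.1 dB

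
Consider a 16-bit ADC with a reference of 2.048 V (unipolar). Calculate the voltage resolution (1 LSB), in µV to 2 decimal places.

Full-scale span = 2.048 V.
LSB = 2.048 / 2^16 = 2.048 / 65536 = 3.125e-05 V = 31.25 µV.

31.25 µV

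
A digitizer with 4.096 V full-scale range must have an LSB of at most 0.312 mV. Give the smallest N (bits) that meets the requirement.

14 bits

Number of steps required ≥ 4.096 V / 0.312 mV = 13128.21.
Need 2^N ≥ 13128.21; 2^13 = 8192, 2^14 = 16384.
Minimum N = 14.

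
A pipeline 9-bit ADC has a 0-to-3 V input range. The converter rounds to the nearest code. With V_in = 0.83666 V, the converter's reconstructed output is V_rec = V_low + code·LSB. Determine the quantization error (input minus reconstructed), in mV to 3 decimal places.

LSB = 3/2^9 = 5.859 mV.
(0.83666 − 0)/0.00585938 = 142.7900; round gives code 143.
Reconstructed: 0.83789062 V.
Difference: -0.00123062 V → -1.231 mV.

-1.231 mV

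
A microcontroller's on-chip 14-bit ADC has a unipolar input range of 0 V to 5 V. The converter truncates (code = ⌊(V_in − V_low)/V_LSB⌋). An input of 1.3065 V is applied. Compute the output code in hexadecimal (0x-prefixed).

code 0x10B9 (decimal 4281)

With 16384 levels over 5 V, one step is 305.18 µV.
(1.3065 − 0) / 0.000305176 = 4281.139 LSBs.
So the output code is 4281.
In hexadecimal (0x-prefixed): 0x10B9.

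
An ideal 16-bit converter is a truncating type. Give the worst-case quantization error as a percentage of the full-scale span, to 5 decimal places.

0.00153 %

Truncating → worst-case error = 1 LSB = V_FS/2^16, so 100/65536 = 0.00152588 % of full scale.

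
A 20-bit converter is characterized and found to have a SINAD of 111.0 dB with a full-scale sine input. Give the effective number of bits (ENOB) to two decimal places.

ENOB = (SINAD − 1.76) / 6.02 = (111.0 − 1.76)/6.02 = 18.146.

18.15 bits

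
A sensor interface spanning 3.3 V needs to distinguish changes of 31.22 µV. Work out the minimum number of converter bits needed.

Number of steps required ≥ 3.3 V / 31.22 µV = 105701.47.
Need 2^N ≥ 105701.47; 2^16 = 65536, 2^17 = 131072.
Minimum N = 17.

17 bits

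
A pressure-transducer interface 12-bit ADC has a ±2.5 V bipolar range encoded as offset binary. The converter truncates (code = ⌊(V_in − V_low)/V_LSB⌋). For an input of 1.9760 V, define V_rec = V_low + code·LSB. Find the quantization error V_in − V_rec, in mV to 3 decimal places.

Step size: 5 V ÷ 2^12 = 1.221 mV.
Scaled input = 3666.7392 LSBs, so code = 3666.
V_rec = (−2.5) + 3666·0.0012207 = 1.9750977 V.
V_in − V_rec = 0.000902344 V = 0.902 mV.

0.902 mV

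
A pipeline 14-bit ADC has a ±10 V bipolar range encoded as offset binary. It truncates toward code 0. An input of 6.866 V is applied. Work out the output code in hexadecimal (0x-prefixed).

With 16384 levels over 20 V, one step is 1.221 mV.
Input sits at 13816.627 steps above V_low.
Floor → code 13816.
In hexadecimal (0x-prefixed): 0x35F8.

code 0x35F8 (decimal 13816)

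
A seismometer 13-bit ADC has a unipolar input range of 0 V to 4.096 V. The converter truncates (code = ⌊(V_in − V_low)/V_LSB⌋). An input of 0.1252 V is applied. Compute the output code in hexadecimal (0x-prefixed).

code 0xFA (decimal 250)

LSB = 4.096 V / 8192 = 0.500 mV.
(V_in − V_low)/LSB = (0.1252 − 0) / 0.0005 = 250.400.
Floor → code 250.
In hexadecimal (0x-prefixed): 0xFA.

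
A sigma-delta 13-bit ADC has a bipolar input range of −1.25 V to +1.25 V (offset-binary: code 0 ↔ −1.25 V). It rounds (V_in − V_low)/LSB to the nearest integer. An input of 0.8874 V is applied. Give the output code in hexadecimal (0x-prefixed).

code 0x1B5C (decimal 7004)

Full-scale span = 2.5 V; LSB = 2.5/2^13 = 305.18 µV.
(0.8874 − (−1.25)) / 0.000305176 = 7003.832 LSBs.
So the output code is 7004.
In hexadecimal (0x-prefixed): 0x1B5C.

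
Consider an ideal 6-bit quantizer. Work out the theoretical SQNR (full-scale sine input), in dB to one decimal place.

37.9 dB

SNR ≈ 6.02·N + 1.76 dB = 6.02·6 + 1.76 = 37.88 dB.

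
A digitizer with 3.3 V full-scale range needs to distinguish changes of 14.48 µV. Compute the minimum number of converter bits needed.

Number of steps required ≥ 3.3 V / 14.48 µV = 227900.55.
Need 2^N ≥ 227900.55; 2^17 = 131072, 2^18 = 262144.
Minimum N = 18.

18 bits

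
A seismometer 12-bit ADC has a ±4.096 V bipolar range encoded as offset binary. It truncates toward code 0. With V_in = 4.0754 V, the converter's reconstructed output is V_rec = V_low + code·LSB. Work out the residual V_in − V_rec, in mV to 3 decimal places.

LSB = 8.192/2^12 = 2.000 mV.
Scaled input = 4085.7000 LSBs, so code = 4085.
V_rec = (−4.096) + 4085·0.002 = 4.074 V.
Difference: 0.0014 V → 1.400 mV.

1.400 mV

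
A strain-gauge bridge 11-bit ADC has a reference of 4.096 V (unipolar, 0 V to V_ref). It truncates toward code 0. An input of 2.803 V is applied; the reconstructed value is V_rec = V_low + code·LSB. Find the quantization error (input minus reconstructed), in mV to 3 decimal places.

LSB = 4.096/2^11 = 2.000 mV.
(2.803 − 0)/0.002 = 1401.5000; ⌊·⌋ gives code 1401.
V_rec = 0 + 1401·0.002 = 2.802 V.
Error = 2.803 − 2.802 = 0.001 V = 1.000 mV.

1.000 mV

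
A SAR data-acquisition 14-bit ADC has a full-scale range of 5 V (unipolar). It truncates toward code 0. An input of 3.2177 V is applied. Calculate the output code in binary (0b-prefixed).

code 0b10100100101111 (decimal 10543)

LSB = 5 V / 16384 = 305.18 µV.
(V_in − V_low)/LSB = (3.2177 − 0) / 0.000305176 = 10543.759.
So the output code is 10543.
In binary (0b-prefixed): 0b10100100101111.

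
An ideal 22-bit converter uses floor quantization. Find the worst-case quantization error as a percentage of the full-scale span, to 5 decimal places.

0.00002 %

Truncating → worst-case error = 1 LSB = V_FS/2^22, so 100/4194304 = 2.38419e-05 % of full scale.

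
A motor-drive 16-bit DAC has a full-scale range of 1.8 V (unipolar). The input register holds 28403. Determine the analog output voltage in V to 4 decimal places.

0.7801 V

LSB = 1.8 V / 2^16 = 27.47 µV.
V_out = 0 + 28403 × 2.74658e-05 V = 0.780112 V.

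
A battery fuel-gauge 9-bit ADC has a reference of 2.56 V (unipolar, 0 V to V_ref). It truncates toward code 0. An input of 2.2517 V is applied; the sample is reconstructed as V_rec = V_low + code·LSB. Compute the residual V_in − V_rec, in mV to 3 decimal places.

1.700 mV

LSB = 2.56/2^9 = 5.000 mV.
Scaled input = 450.3400 LSBs, so code = 450.
Code 450 maps back to 0 + 450×0.005 V = 2.25 V.
V_in − V_rec = 0.0017 V = 1.700 mV.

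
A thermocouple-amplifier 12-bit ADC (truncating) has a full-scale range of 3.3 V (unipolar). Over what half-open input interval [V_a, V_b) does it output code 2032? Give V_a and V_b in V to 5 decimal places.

[1.63711 V, 1.63792 V)

LSB = 3.3/2^12 = 0.806 mV.
V_a = V_low + 2032·LSB = 1.63711 V; V_b = V_low + 2033·LSB = 1.63792 V.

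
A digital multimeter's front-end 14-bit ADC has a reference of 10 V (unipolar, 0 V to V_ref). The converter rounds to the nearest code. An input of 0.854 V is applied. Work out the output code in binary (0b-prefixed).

code 0b10101110111 (decimal 1399)

LSB = 10 V / 16384 = 0.610 mV.
Input sits at 1399.194 steps above V_low.
round(1399.194) = 1399.
In binary (0b-prefixed): 0b10101110111.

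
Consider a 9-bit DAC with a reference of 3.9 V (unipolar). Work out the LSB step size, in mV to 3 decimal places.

Full-scale span = 3.9 V.
LSB = 3.9 / 2^9 = 3.9 / 512 = 0.00761719 V = 7.617 mV.

7.617 mV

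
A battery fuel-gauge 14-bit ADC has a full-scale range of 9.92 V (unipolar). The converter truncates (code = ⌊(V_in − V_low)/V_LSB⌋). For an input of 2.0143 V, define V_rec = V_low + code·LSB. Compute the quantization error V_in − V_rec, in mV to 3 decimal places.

0.511 mV

Step size: 9.92 V ÷ 2^14 = 0.605 mV.
Scaled input = 3326.8439 LSBs, so code = 3326.
Reconstructed: 2.0137891 V.
V_in − V_rec = 0.000510937 V = 0.511 mV.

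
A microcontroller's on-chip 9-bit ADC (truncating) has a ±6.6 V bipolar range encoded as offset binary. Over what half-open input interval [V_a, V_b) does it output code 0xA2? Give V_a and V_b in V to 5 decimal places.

[-2.42344 V, -2.39766 V)

LSB = 13.2/2^9 = 25.781 mV.
Code 0xA2 = 162 decimal.
V_a = V_low + 162·LSB = -2.42344 V; V_b = V_low + 163·LSB = -2.39766 V.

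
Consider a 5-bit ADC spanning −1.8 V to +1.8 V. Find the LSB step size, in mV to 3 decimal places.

112.500 mV

Full-scale span = 3.6 V.
LSB = 3.6 / 2^5 = 3.6 / 32 = 0.1125 V = 112.500 mV.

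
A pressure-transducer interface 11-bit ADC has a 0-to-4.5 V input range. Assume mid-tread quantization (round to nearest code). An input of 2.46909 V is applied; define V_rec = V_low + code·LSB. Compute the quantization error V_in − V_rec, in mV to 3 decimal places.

Step size: 4.5 V ÷ 2^11 = 2.197 mV.
Scaled input = 1123.7103 LSBs, so code = 1124.
Reconstructed: 2.4697266 V.
V_in − V_rec = -0.000636562 V = -0.637 mV.

-0.637 mV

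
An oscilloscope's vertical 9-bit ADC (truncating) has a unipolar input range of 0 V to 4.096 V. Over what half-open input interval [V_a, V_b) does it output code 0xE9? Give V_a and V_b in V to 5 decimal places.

LSB = 4.096/2^9 = 8.000 mV.
Code 0xE9 = 233 decimal.
V_a = V_low + 233·LSB = 1.864 V; V_b = V_low + 234·LSB = 1.872 V.

[1.86400 V, 1.87200 V)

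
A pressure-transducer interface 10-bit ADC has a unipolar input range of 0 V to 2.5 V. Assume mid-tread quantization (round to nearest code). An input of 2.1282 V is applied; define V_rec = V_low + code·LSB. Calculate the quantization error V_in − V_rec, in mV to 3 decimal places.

Step size: 2.5 V ÷ 2^10 = 2.441 mV.
Scaled input = 871.7107 LSBs, so code = 872.
V_rec = 0 + 872·0.00244141 = 2.1289062 V.
V_in − V_rec = -0.00070625 V = -0.706 mV.

-0.706 mV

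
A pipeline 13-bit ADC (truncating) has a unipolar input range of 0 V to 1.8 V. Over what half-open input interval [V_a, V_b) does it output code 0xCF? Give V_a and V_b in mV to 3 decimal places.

[45.483 mV, 45.703 mV)

LSB = 1.8/2^13 = 219.73 µV.
Code 0xCF = 207 decimal.
V_a = V_low + 207·LSB = 0.0454834 V; V_b = V_low + 208·LSB = 0.0457031 V.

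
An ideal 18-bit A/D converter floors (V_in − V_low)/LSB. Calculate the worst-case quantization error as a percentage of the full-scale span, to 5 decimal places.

Truncating → worst-case error = 1 LSB = V_FS/2^18, so 100/262144 = 0.00038147 % of full scale.

0.00038 %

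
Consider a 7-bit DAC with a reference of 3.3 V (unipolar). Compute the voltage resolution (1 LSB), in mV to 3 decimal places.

25.781 mV

Full-scale span = 3.3 V.
LSB = 3.3 / 2^7 = 3.3 / 128 = 0.0257812 V = 25.781 mV.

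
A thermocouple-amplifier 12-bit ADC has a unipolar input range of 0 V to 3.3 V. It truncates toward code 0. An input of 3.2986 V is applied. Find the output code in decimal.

code 4094

LSB = 3.3 V / 4096 = 0.806 mV.
(3.2986 − 0) / 0.000805664 = 4094.262 LSBs.
Floor → code 4094.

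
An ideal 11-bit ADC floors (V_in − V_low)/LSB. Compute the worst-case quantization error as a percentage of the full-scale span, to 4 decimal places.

Truncating → worst-case error = 1 LSB = V_FS/2^11, so 100/2048 = 0.0488281 % of full scale.

0.0488 %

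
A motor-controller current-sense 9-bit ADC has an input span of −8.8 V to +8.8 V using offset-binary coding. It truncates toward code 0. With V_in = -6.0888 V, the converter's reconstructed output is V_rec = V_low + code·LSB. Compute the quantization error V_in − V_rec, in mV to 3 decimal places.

29.950 mV

LSB = 17.6/2^9 = 34.375 mV.
(-6.0888 − (−8.8))/0.034375 = 78.8713; ⌊·⌋ gives code 78.
V_rec = (−8.8) + 78·0.034375 = -6.11875 V.
V_in − V_rec = 0.02995 V = 29.950 mV.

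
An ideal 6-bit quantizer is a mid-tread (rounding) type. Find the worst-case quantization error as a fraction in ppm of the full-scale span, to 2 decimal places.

Rounding → worst-case error = ½ LSB = V_FS/2^7, so 1e+06/128 = 7812.5 ppm of full scale.

7812.50 ppm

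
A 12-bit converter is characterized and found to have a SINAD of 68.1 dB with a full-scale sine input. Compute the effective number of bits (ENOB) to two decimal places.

ENOB = (SINAD − 1.76) / 6.02 = (68.1 − 1.76)/6.02 = 11.020.

11.02 bits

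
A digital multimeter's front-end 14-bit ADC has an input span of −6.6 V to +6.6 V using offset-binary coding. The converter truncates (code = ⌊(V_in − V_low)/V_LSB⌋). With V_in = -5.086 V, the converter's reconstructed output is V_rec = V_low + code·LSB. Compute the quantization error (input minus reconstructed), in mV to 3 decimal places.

0.157 mV

LSB = 13.2/2^14 = 0.806 mV.
Scaled input = 1879.1952 LSBs, so code = 1879.
V_rec = (−6.6) + 1879·0.000805664 = -5.0861572 V.
Difference: 0.000157227 V → 0.157 mV.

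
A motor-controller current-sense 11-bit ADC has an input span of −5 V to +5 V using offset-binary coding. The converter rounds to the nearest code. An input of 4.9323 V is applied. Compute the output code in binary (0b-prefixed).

LSB = 10 V / 2048 = 4.883 mV.
(V_in − V_low)/LSB = (4.9323 − (−5)) / 0.00488281 = 2034.135.
So the output code is 2034.
In binary (0b-prefixed): 0b11111110010.

code 0b11111110010 (decimal 2034)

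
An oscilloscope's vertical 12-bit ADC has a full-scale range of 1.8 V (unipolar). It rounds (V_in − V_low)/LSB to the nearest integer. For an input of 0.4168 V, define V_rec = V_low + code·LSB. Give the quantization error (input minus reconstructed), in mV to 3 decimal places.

0.198 mV

LSB = 1.8/2^12 = 439.45 µV.
(V_in − V_low)/LSB = (0.4168 − 0)/0.000439453 = 948.4516 → code 948 (round).
Code 948 maps back to 0 + 948×0.000439453 V = 0.41660156 V.
Error = 0.4168 − 0.41660156 = 0.000198437 V = 0.198 mV.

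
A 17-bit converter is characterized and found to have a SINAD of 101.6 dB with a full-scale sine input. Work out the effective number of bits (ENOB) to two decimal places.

16.58 bits

ENOB = (SINAD − 1.76) / 6.02 = (101.6 − 1.76)/6.02 = 16.585.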